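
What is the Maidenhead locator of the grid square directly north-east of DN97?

Longitude square 9; +1 → 10, wraps to 0, carry into field.
Longitude field D = 3; +1 → 4 = E.
Latitude square 7; +1 → 8.

EN08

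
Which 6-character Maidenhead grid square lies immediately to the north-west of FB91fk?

FB91el

Longitude subsquare f = 5; −1 → 4 = e.
Latitude subsquare k = 10; +1 → 11 = l.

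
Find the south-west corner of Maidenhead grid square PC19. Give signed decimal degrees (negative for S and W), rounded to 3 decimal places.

-61.000, 122.000

Field P=15, C=2: +15·20° lon, +2·10° lat → SW at lon 120°, lat -70°.
Square 1, 9: +1·2° lon, +9·1° lat → SW at lon 122°, lat -61°.
latitude -61.000, longitude 122.000.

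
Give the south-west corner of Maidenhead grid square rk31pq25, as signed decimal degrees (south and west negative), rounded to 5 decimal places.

11.68750, 167.26667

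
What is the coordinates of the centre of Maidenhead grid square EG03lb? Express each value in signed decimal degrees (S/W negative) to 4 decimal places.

-26.9375, -99.0417

Field E=4, G=6: +4·20° lon, +6·10° lat → SW at lon -100°, lat -30°.
Square 0, 3: +0·2° lon, +3·1° lat → SW at lon -100°, lat -27°.
Subsquare l=11, b=1: +11·0.0833333° lon, +1·0.0416667° lat → SW at lon -99.0833°, lat -26.9583°.
Cell spans 0.0833333° lon × 0.0416667° lat. Centre is SW corner plus half of each.
latitude -26.9375, longitude -99.0417.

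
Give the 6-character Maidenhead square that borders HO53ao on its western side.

Longitude subsquare a = 0; −1 → -1, wraps to 23 = x, carry into square.
Longitude square 5; −1 → 4.
The latitude characters are unchanged.

HO43xo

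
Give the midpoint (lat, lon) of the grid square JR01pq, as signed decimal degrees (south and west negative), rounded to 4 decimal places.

Field J=9, R=17: +9·20° lon, +17·10° lat → SW at lon 0°, lat 80°.
Square 0, 1: +0·2° lon, +1·1° lat → SW at lon 0°, lat 81°.
Subsquare p=15, q=16: +15·0.0833333° lon, +16·0.0416667° lat → SW at lon 1.25°, lat 81.6667°.
Cell spans 0.0833333° lon × 0.0416667° lat. Centre is SW corner plus half of each.
latitude 81.6875, longitude 1.2917.

81.6875, 1.2917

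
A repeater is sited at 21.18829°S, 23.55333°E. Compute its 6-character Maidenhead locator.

KG18st

Offset from 180°W / 90°S: lon 203.5533°, lat 68.8117°.
Field: 203.5533/20 → 10 → K, 68.8117/10 → 6 → G; chars KG.
Square: 3.5533/2 → 1, 8.8117/1 → 8; chars 18.
Subsquare: 1.5533/0.0833333 → 18 → s, 0.8117/0.0416667 → 19 → t; chars st.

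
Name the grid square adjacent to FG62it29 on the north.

FG62iu20

Latitude extended square 9; +1 → 10, wraps to 0, carry into subsquare.
Latitude subsquare t = 19; +1 → 20 = u.
The longitude characters are unchanged.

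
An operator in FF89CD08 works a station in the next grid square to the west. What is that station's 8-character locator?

Longitude extended square 0; −1 → -1, wraps to 9, carry into subsquare.
Longitude subsquare c = 2; −1 → 1 = b.
The latitude characters are unchanged.

FF89bd98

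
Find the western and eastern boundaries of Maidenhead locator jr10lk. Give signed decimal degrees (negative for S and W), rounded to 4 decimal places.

Field J=9, R=17: +9·20° lon, +17·10° lat → SW at lon 0°, lat 80°.
Square 1, 0: +1·2° lon, +0·1° lat → SW at lon 2°, lat 80°.
Subsquare l=11, k=10: +11·0.0833333° lon, +10·0.0416667° lat → SW at lon 2.91667°, lat 80.4167°.
Cell spans 0.0833333° lon × 0.0416667° lat.
west 2.9167, east 3.0000.

2.9167, 3.0000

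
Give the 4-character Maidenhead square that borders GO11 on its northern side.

GO12

Latitude square 1; +1 → 2.
The longitude characters are unchanged.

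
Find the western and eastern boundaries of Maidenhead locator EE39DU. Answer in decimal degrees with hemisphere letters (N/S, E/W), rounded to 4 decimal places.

Field E=4, E=4: +4·20° lon, +4·10° lat → SW at lon -100°, lat -50°.
Square 3, 9: +3·2° lon, +9·1° lat → SW at lon -94°, lat -41°.
Subsquare d=3, u=20: +3·0.0833333° lon, +20·0.0416667° lat → SW at lon -93.75°, lat -40.1667°.
Cell spans 0.0833333° lon × 0.0416667° lat.
west 93.7500° W, east 93.6667° W.

93.7500° W, 93.6667° W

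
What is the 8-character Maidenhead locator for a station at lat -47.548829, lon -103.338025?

DE82hk98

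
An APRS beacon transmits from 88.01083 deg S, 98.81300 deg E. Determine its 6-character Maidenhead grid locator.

NA91jx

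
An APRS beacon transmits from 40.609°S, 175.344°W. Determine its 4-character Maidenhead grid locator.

AE29

Add 180° to longitude and 90° to latitude: 4.66, 49.39.
Field: 4.66/20 → 0 → A, 49.39/10 → 4 → E; chars AE.
Square: 4.66/2 → 2, 9.39/1 → 9; chars 29.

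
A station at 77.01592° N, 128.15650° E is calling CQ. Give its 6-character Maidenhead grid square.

PQ47ba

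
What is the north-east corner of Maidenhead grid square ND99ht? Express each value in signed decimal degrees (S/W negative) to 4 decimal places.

-50.1667, 98.6667

Field N=13, D=3: +13·20° lon, +3·10° lat → SW at lon 80°, lat -60°.
Square 9, 9: +9·2° lon, +9·1° lat → SW at lon 98°, lat -51°.
Subsquare h=7, t=19: +7·0.0833333° lon, +19·0.0416667° lat → SW at lon 98.5833°, lat -50.2083°.
Cell spans 0.0833333° lon × 0.0416667° lat. NE corner is SW corner plus one full cell.
latitude -50.1667, longitude 98.6667.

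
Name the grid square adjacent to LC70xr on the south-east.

Longitude subsquare x = 23; +1 → 24, wraps to 0 = a, carry into square.
Longitude square 7; +1 → 8.
Latitude subsquare r = 17; −1 → 16 = q.

LC80aq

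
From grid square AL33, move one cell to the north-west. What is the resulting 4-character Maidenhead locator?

Longitude square 3; −1 → 2.
Latitude square 3; +1 → 4.

AL24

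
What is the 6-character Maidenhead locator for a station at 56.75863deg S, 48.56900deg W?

GD53rf

Offset from 180°W / 90°S: lon 131.4310°, lat 33.2414°.
Field (20°×10°, letters A–R): 131.4310/20 → 6 → G, 33.2414/10 → 3 → D; chars GD.
Square (2°×1°, digits 0–9): 11.4310/2 → 5, 3.2414/1 → 3; chars 53.
Subsquare (5′×2.5′, letters a–x): 1.4310/0.0833333 → 17 → r, 0.2414/0.0416667 → 5 → f; chars rf.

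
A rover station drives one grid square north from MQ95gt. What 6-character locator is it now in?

Latitude subsquare t = 19; +1 → 20 = u.
The longitude characters are unchanged.

MQ95gu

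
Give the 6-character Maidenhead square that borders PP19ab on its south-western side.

PP09xa

Longitude subsquare a = 0; −1 → -1, wraps to 23 = x, carry into square.
Longitude square 1; −1 → 0.
Latitude subsquare b = 1; −1 → 0 = a.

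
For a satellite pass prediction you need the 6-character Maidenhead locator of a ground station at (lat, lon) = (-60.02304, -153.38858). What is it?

Offset from 180°W / 90°S: lon 26.6114°, lat 29.9770°.
Field: lon ⌊26.6114/20⌋ = 1 → B; lat ⌊29.9770/10⌋ = 2 → C.
Square: lon ⌊6.6114/2⌋ = 3; lat ⌊9.9770/1⌋ = 9.
Subsquare: lon ⌊0.6114/0.0833333⌋ = 7 → h; lat ⌊0.9770/0.0416667⌋ = 23 → x.

BC39hx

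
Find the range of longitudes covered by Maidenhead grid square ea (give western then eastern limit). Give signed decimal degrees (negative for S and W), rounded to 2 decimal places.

Field E=4, A=0: +4·20° lon, +0·10° lat → SW at lon -100°, lat -90°.
Cell spans 20° lon × 10° lat.
west -100.00, east -80.00.

-100.00, -80.00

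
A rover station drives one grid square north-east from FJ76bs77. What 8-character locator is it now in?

Longitude extended square 7; +1 → 8.
Latitude extended square 7; +1 → 8.

FJ76bs88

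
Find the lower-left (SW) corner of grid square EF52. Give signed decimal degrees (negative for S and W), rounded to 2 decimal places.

Field E=4, F=5: +4·20° lon, +5·10° lat → SW at lon -100°, lat -40°.
Square 5, 2: +5·2° lon, +2·1° lat → SW at lon -90°, lat -38°.
latitude -38.00, longitude -90.00.

-38.00, -90.00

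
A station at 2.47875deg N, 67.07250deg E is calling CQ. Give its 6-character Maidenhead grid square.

MJ32ml

Shift to the Maidenhead origin (180°W, 90°S): lon 247.0725, lat 92.4788.
Field (20°×10°, letters A–R): 247.0725/20 → 12 → M, 92.4788/10 → 9 → J; chars MJ.
Square (2°×1°, digits 0–9): 7.0725/2 → 3, 2.4788/1 → 2; chars 32.
Subsquare (5′×2.5′, letters a–x): 1.0725/0.0833333 → 12 → m, 0.4788/0.0416667 → 11 → l; chars ml.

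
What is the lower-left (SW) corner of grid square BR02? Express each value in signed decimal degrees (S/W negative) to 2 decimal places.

Field B=1, R=17: +1·20° lon, +17·10° lat → SW at lon -160°, lat 80°.
Square 0, 2: +0·2° lon, +2·1° lat → SW at lon -160°, lat 82°.
latitude 82.00, longitude -160.00.

82.00, -160.00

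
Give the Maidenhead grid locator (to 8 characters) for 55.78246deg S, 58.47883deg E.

Offset from 180°W / 90°S: lon 238.47883°, lat 34.21754°.
Field: 238.47883/20 → 11 → L, 34.21754/10 → 3 → D; chars LD.
Square: 18.47883/2 → 9, 4.21754/1 → 4; chars 94.
Subsquare: 0.47883/0.0833333 → 5 → f, 0.21754/0.0416667 → 5 → f; chars ff.
Extended square: 0.06216/0.00833333 → 7, 0.00921/0.00416667 → 2; chars 72.

LD94ff72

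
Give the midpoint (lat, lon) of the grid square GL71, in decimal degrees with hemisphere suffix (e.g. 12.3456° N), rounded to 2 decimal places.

21.50° N, 45.00° W

Field G=6, L=11: +6·20° lon, +11·10° lat → SW at lon -60°, lat 20°.
Square 7, 1: +7·2° lon, +1·1° lat → SW at lon -46°, lat 21°.
Cell spans 2° lon × 1° lat. Centre is SW corner plus half of each.
latitude 21.50° N, longitude 45.00° W.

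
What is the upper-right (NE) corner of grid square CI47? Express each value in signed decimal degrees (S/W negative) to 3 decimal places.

-2.000, -130.000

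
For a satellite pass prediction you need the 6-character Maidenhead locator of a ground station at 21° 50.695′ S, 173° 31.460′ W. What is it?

Add 180° to longitude and 90° to latitude: 6.4757, 68.1551.
Field (20°×10°, letters A–R): 6.4757/20 → 0 → A, 68.1551/10 → 6 → G; chars AG.
Square (2°×1°, digits 0–9): 6.4757/2 → 3, 8.1551/1 → 8; chars 38.
Subsquare (5′×2.5′, letters a–x): 0.4757/0.0833333 → 5 → f, 0.1551/0.0416667 → 3 → d; chars fd.

AG38fd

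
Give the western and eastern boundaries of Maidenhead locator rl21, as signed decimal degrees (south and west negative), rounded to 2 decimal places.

Field R=17, L=11: +17·20° lon, +11·10° lat → SW at lon 160°, lat 20°.
Square 2, 1: +2·2° lon, +1·1° lat → SW at lon 164°, lat 21°.
Cell spans 2° lon × 1° lat.
west 164.00, east 166.00.

164.00, 166.00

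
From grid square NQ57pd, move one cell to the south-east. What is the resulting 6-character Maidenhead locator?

NQ57qc

Longitude subsquare p = 15; +1 → 16 = q.
Latitude subsquare d = 3; −1 → 2 = c.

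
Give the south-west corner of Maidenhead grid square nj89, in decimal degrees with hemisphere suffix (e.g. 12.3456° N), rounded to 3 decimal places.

9.000° N, 96.000° E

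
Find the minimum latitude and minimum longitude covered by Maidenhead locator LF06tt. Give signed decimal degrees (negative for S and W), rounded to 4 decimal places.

-33.2083, 41.5833

Field L=11, F=5: +11·20° lon, +5·10° lat → SW at lon 40°, lat -40°.
Square 0, 6: +0·2° lon, +6·1° lat → SW at lon 40°, lat -34°.
Subsquare t=19, t=19: +19·0.0833333° lon, +19·0.0416667° lat → SW at lon 41.5833°, lat -33.2083°.
latitude -33.2083, longitude 41.5833.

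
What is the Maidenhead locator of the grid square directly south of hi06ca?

Latitude subsquare a = 0; −1 → -1, wraps to 23 = x, carry into square.
Latitude square 6; −1 → 5.
The longitude characters are unchanged.

HI05cx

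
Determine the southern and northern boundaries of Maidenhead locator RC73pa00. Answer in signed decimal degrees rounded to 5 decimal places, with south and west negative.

Field R=17, C=2: +17·20° lon, +2·10° lat → SW at lon 160°, lat -70°.
Square 7, 3: +7·2° lon, +3·1° lat → SW at lon 174°, lat -67°.
Subsquare p=15, a=0: +15·0.0833333° lon, +0·0.0416667° lat → SW at lon 175.25°, lat -67°.
Extended square 0, 0: +0·0.00833333° lon, +0·0.00416667° lat → SW at lon 175.25°, lat -67°.
Cell spans 0.00833333° lon × 0.00416667° lat.
south -67.00000, north -66.99583.

-67.00000, -66.99583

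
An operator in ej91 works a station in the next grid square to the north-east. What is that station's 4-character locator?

Longitude square 9; +1 → 10, wraps to 0, carry into field.
Longitude field E = 4; +1 → 5 = F.
Latitude square 1; +1 → 2.

FJ02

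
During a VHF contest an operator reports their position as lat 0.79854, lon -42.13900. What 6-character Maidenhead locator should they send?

GJ80wt

Add 180° to longitude and 90° to latitude: 137.8610, 90.7985.
Field: lon ⌊137.8610/20⌋ = 6 → G; lat ⌊90.7985/10⌋ = 9 → J.
Square: lon ⌊17.8610/2⌋ = 8; lat ⌊0.7985/1⌋ = 0.
Subsquare: lon ⌊1.8610/0.0833333⌋ = 22 → w; lat ⌊0.7985/0.0416667⌋ = 19 → t.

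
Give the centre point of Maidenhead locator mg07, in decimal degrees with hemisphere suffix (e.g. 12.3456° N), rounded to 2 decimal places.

22.50° S, 61.00° E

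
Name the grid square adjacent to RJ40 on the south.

Latitude square 0; −1 → -1, wraps to 9, carry into field.
Latitude field J = 9; −1 → 8 = I.
The longitude characters are unchanged.

RI49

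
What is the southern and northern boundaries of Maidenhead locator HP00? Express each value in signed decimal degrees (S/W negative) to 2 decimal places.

60.00, 61.00

Field H=7, P=15: +7·20° lon, +15·10° lat → SW at lon -40°, lat 60°.
Square 0, 0: +0·2° lon, +0·1° lat → SW at lon -40°, lat 60°.
Cell spans 2° lon × 1° lat.
south 60.00, north 61.00.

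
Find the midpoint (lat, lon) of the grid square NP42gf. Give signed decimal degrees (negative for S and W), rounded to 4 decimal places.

62.2292, 88.5417

Field N=13, P=15: +13·20° lon, +15·10° lat → SW at lon 80°, lat 60°.
Square 4, 2: +4·2° lon, +2·1° lat → SW at lon 88°, lat 62°.
Subsquare g=6, f=5: +6·0.0833333° lon, +5·0.0416667° lat → SW at lon 88.5°, lat 62.2083°.
Cell spans 0.0833333° lon × 0.0416667° lat. Centre is SW corner plus half of each.
latitude 62.2292, longitude 88.5417.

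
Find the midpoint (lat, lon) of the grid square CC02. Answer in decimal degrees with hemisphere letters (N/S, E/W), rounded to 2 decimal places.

67.50° S, 139.00° W

Field C=2, C=2: +2·20° lon, +2·10° lat → SW at lon -140°, lat -70°.
Square 0, 2: +0·2° lon, +2·1° lat → SW at lon -140°, lat -68°.
Cell spans 2° lon × 1° lat. Centre is SW corner plus half of each.
latitude 67.50° S, longitude 139.00° W.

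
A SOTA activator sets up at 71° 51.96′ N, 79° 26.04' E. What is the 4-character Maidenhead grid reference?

MQ91

Add 180° to longitude and 90° to latitude: 259.43, 161.87.
Field: lon ⌊259.43/20⌋ = 12 → M; lat ⌊161.87/10⌋ = 16 → Q.
Square: lon ⌊19.43/2⌋ = 9; lat ⌊1.87/1⌋ = 1.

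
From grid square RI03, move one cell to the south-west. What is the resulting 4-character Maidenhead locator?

QI92

Longitude square 0; −1 → -1, wraps to 9, carry into field.
Longitude field R = 17; −1 → 16 = Q.
Latitude square 3; −1 → 2.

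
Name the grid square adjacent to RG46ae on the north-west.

RG36xf

Longitude subsquare a = 0; −1 → -1, wraps to 23 = x, carry into square.
Longitude square 4; −1 → 3.
Latitude subsquare e = 4; +1 → 5 = f.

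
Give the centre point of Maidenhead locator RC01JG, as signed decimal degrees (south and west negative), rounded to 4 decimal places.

-68.7292, 160.7917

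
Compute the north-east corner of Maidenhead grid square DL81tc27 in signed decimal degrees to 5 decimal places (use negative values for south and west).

Field D=3, L=11: +3·20° lon, +11·10° lat → SW at lon -120°, lat 20°.
Square 8, 1: +8·2° lon, +1·1° lat → SW at lon -104°, lat 21°.
Subsquare t=19, c=2: +19·0.0833333° lon, +2·0.0416667° lat → SW at lon -102.417°, lat 21.0833°.
Extended square 2, 7: +2·0.00833333° lon, +7·0.00416667° lat → SW at lon -102.4°, lat 21.1125°.
Cell spans 0.00833333° lon × 0.00416667° lat. NE corner is SW corner plus one full cell.
latitude 21.11667, longitude -102.39167.

21.11667, -102.39167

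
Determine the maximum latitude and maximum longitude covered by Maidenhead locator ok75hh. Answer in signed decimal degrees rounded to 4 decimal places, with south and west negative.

15.3333, 114.6667

Field O=14, K=10: +14·20° lon, +10·10° lat → SW at lon 100°, lat 10°.
Square 7, 5: +7·2° lon, +5·1° lat → SW at lon 114°, lat 15°.
Subsquare h=7, h=7: +7·0.0833333° lon, +7·0.0416667° lat → SW at lon 114.583°, lat 15.2917°.
Cell spans 0.0833333° lon × 0.0416667° lat. NE corner is SW corner plus one full cell.
latitude 15.3333, longitude 114.6667.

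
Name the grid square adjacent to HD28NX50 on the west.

Longitude extended square 5; −1 → 4.
The latitude characters are unchanged.

HD28nx40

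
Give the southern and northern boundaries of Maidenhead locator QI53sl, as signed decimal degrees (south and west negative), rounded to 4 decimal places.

Field Q=16, I=8: +16·20° lon, +8·10° lat → SW at lon 140°, lat -10°.
Square 5, 3: +5·2° lon, +3·1° lat → SW at lon 150°, lat -7°.
Subsquare s=18, l=11: +18·0.0833333° lon, +11·0.0416667° lat → SW at lon 151.5°, lat -6.54167°.
Cell spans 0.0833333° lon × 0.0416667° lat.
south -6.5417, north -6.5000.

-6.5417, -6.5000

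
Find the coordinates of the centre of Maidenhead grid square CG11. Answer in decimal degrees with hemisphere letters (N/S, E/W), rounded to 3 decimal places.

Field C=2, G=6: +2·20° lon, +6·10° lat → SW at lon -140°, lat -30°.
Square 1, 1: +1·2° lon, +1·1° lat → SW at lon -138°, lat -29°.
Cell spans 2° lon × 1° lat. Centre is SW corner plus half of each.
latitude 28.500° S, longitude 137.000° W.

28.500° S, 137.000° W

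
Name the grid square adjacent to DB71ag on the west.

DB61xg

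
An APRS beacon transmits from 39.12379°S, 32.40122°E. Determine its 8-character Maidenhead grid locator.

KF60ev80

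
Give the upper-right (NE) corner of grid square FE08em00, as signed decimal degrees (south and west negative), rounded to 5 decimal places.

Field F=5, E=4: +5·20° lon, +4·10° lat → SW at lon -80°, lat -50°.
Square 0, 8: +0·2° lon, +8·1° lat → SW at lon -80°, lat -42°.
Subsquare e=4, m=12: +4·0.0833333° lon, +12·0.0416667° lat → SW at lon -79.6667°, lat -41.5°.
Extended square 0, 0: +0·0.00833333° lon, +0·0.00416667° lat → SW at lon -79.6667°, lat -41.5°.
Cell spans 0.00833333° lon × 0.00416667° lat. NE corner is SW corner plus one full cell.
latitude -41.49583, longitude -79.65833.

-41.49583, -79.65833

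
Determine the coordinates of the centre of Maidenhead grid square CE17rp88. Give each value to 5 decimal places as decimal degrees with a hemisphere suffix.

Field C=2, E=4: +2·20° lon, +4·10° lat → SW at lon -140°, lat -50°.
Square 1, 7: +1·2° lon, +7·1° lat → SW at lon -138°, lat -43°.
Subsquare r=17, p=15: +17·0.0833333° lon, +15·0.0416667° lat → SW at lon -136.583°, lat -42.375°.
Extended square 8, 8: +8·0.00833333° lon, +8·0.00416667° lat → SW at lon -136.517°, lat -42.3417°.
Cell spans 0.00833333° lon × 0.00416667° lat. Centre is SW corner plus half of each.
latitude 42.33958° S, longitude 136.51250° W.

42.33958° S, 136.51250° W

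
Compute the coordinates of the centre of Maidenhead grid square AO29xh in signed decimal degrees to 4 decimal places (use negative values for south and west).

59.3125, -174.0417

Field A=0, O=14: +0·20° lon, +14·10° lat → SW at lon -180°, lat 50°.
Square 2, 9: +2·2° lon, +9·1° lat → SW at lon -176°, lat 59°.
Subsquare x=23, h=7: +23·0.0833333° lon, +7·0.0416667° lat → SW at lon -174.083°, lat 59.2917°.
Cell spans 0.0833333° lon × 0.0416667° lat. Centre is SW corner plus half of each.
latitude 59.3125, longitude -174.0417.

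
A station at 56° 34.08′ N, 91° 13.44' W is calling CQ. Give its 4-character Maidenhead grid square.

EO46

Offset from 180°W / 90°S: lon 88.78°, lat 146.57°.
Field (20°×10°, letters A–R): lon ⌊88.78/20⌋ = 4 → E; lat ⌊146.57/10⌋ = 14 → O.
Square (2°×1°, digits 0–9): lon ⌊8.78/2⌋ = 4; lat ⌊6.57/1⌋ = 6.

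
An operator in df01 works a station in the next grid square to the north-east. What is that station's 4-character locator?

DF12

Longitude square 0; +1 → 1.
Latitude square 1; +1 → 2.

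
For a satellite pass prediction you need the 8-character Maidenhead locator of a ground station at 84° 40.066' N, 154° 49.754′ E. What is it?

Offset from 180°W / 90°S: lon 334.82923°, lat 174.66777°.
Field: lon ⌊334.82923/20⌋ = 16 → Q; lat ⌊174.66777/10⌋ = 17 → R.
Square: lon ⌊14.82923/2⌋ = 7; lat ⌊4.66777/1⌋ = 4.
Subsquare: lon ⌊0.82923/0.0833333⌋ = 9 → j; lat ⌊0.66777/0.0416667⌋ = 16 → q.
Extended square: lon ⌊0.07923/0.00833333⌋ = 9; lat ⌊0.00110/0.00416667⌋ = 0.

QR74jq90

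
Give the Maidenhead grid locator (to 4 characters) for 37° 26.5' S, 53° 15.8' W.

GF32

Add 180° to longitude and 90° to latitude: 126.74, 52.56.
Field (20°×10°, letters A–R): 126.74/20 → 6 → G, 52.56/10 → 5 → F; chars GF.
Square (2°×1°, digits 0–9): 6.74/2 → 3, 2.56/1 → 2; chars 32.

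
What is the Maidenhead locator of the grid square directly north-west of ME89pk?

ME89ol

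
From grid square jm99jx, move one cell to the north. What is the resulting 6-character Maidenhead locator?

JN90ja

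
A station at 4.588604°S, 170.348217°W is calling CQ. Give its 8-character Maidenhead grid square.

Add 180° to longitude and 90° to latitude: 9.65178, 85.41140.
Field: lon ⌊9.65178/20⌋ = 0 → A; lat ⌊85.41140/10⌋ = 8 → I.
Square: lon ⌊9.65178/2⌋ = 4; lat ⌊5.41140/1⌋ = 5.
Subsquare: lon ⌊1.65178/0.0833333⌋ = 19 → t; lat ⌊0.41140/0.0416667⌋ = 9 → j.
Extended square: lon ⌊0.06845/0.00833333⌋ = 8; lat ⌊0.03640/0.00416667⌋ = 8.

AI45tj88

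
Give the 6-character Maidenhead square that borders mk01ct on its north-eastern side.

MK01du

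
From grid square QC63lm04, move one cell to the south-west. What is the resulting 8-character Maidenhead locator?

Longitude extended square 0; −1 → -1, wraps to 9, carry into subsquare.
Longitude subsquare l = 11; −1 → 10 = k.
Latitude extended square 4; −1 → 3.

QC63km93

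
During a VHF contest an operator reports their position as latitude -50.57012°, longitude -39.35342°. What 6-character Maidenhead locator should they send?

Offset from 180°W / 90°S: lon 140.6466°, lat 39.4299°.
Field: 140.6466/20 → 7 → H, 39.4299/10 → 3 → D; chars HD.
Square: 0.6466/2 → 0, 9.4299/1 → 9; chars 09.
Subsquare: 0.6466/0.0833333 → 7 → h, 0.4299/0.0416667 → 10 → k; chars hk.

HD09hk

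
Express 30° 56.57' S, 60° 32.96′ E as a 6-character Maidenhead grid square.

Add 180° to longitude and 90° to latitude: 240.5493, 59.0572.
Field (20°×10°, letters A–R): 240.5493/20 → 12 → M, 59.0572/10 → 5 → F; chars MF.
Square (2°×1°, digits 0–9): 0.5493/2 → 0, 9.0572/1 → 9; chars 09.
Subsquare (5′×2.5′, letters a–x): 0.5493/0.0833333 → 6 → g, 0.0572/0.0416667 → 1 → b; chars gb.

MF09gb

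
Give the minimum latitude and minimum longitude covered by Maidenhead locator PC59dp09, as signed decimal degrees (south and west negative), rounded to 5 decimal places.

-60.33750, 130.25000

Field P=15, C=2: +15·20° lon, +2·10° lat → SW at lon 120°, lat -70°.
Square 5, 9: +5·2° lon, +9·1° lat → SW at lon 130°, lat -61°.
Subsquare d=3, p=15: +3·0.0833333° lon, +15·0.0416667° lat → SW at lon 130.25°, lat -60.375°.
Extended square 0, 9: +0·0.00833333° lon, +9·0.00416667° lat → SW at lon 130.25°, lat -60.3375°.
latitude -60.33750, longitude 130.25000.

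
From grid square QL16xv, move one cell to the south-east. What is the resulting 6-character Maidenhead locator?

QL26au

Longitude subsquare x = 23; +1 → 24, wraps to 0 = a, carry into square.
Longitude square 1; +1 → 2.
Latitude subsquare v = 21; −1 → 20 = u.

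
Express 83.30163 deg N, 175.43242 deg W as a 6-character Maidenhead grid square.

Shift to the Maidenhead origin (180°W, 90°S): lon 4.5676, lat 173.3016.
Field: lon ⌊4.5676/20⌋ = 0 → A; lat ⌊173.3016/10⌋ = 17 → R.
Square: lon ⌊4.5676/2⌋ = 2; lat ⌊3.3016/1⌋ = 3.
Subsquare: lon ⌊0.5676/0.0833333⌋ = 6 → g; lat ⌊0.3016/0.0416667⌋ = 7 → h.

AR23gh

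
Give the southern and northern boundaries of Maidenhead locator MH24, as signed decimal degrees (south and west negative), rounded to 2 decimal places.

-16.00, -15.00

Field M=12, H=7: +12·20° lon, +7·10° lat → SW at lon 60°, lat -20°.
Square 2, 4: +2·2° lon, +4·1° lat → SW at lon 64°, lat -16°.
Cell spans 2° lon × 1° lat.
south -16.00, north -15.00.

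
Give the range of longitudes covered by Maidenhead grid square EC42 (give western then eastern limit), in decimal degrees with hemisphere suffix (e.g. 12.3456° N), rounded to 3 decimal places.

92.000° W, 90.000° W

Field E=4, C=2: +4·20° lon, +2·10° lat → SW at lon -100°, lat -70°.
Square 4, 2: +4·2° lon, +2·1° lat → SW at lon -92°, lat -68°.
Cell spans 2° lon × 1° lat.
west 92.000° W, east 90.000° W.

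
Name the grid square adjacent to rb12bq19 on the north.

Latitude extended square 9; +1 → 10, wraps to 0, carry into subsquare.
Latitude subsquare q = 16; +1 → 17 = r.
The longitude characters are unchanged.

RB12br10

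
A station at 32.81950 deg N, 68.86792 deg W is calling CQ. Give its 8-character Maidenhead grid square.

FM52nt56

Shift to the Maidenhead origin (180°W, 90°S): lon 111.13208, lat 122.81950.
Field: 111.13208/20 → 5 → F, 122.81950/10 → 12 → M; chars FM.
Square: 11.13208/2 → 5, 2.81950/1 → 2; chars 52.
Subsquare: 1.13208/0.0833333 → 13 → n, 0.81950/0.0416667 → 19 → t; chars nt.
Extended square: 0.04875/0.00833333 → 5, 0.02783/0.00416667 → 6; chars 56.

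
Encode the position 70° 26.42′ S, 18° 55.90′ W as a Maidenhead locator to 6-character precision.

IB09mn

Offset from 180°W / 90°S: lon 161.0683°, lat 19.5597°.
Field: lon ⌊161.0683/20⌋ = 8 → I; lat ⌊19.5597/10⌋ = 1 → B.
Square: lon ⌊1.0683/2⌋ = 0; lat ⌊9.5597/1⌋ = 9.
Subsquare: lon ⌊1.0683/0.0833333⌋ = 12 → m; lat ⌊0.5597/0.0416667⌋ = 13 → n.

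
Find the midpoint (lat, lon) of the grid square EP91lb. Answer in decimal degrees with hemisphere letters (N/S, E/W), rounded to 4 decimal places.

Field E=4, P=15: +4·20° lon, +15·10° lat → SW at lon -100°, lat 60°.
Square 9, 1: +9·2° lon, +1·1° lat → SW at lon -82°, lat 61°.
Subsquare l=11, b=1: +11·0.0833333° lon, +1·0.0416667° lat → SW at lon -81.0833°, lat 61.0417°.
Cell spans 0.0833333° lon × 0.0416667° lat. Centre is SW corner plus half of each.
latitude 61.0625° N, longitude 81.0417° W.

61.0625° N, 81.0417° W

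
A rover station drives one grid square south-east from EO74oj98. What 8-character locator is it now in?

EO74pj07

Longitude extended square 9; +1 → 10, wraps to 0, carry into subsquare.
Longitude subsquare o = 14; +1 → 15 = p.
Latitude extended square 8; −1 → 7.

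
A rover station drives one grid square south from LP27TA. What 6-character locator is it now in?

Latitude subsquare a = 0; −1 → -1, wraps to 23 = x, carry into square.
Latitude square 7; −1 → 6.
The longitude characters are unchanged.

LP26tx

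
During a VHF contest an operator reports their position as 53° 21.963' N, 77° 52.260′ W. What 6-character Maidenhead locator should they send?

FO13bi

Add 180° to longitude and 90° to latitude: 102.1290, 143.3661.
Field (20°×10°, letters A–R): 102.1290/20 → 5 → F, 143.3661/10 → 14 → O; chars FO.
Square (2°×1°, digits 0–9): 2.1290/2 → 1, 3.3661/1 → 3; chars 13.
Subsquare (5′×2.5′, letters a–x): 0.1290/0.0833333 → 1 → b, 0.3661/0.0416667 → 8 → i; chars bi.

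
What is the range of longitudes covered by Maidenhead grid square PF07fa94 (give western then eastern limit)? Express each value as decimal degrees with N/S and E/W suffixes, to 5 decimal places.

Field P=15, F=5: +15·20° lon, +5·10° lat → SW at lon 120°, lat -40°.
Square 0, 7: +0·2° lon, +7·1° lat → SW at lon 120°, lat -33°.
Subsquare f=5, a=0: +5·0.0833333° lon, +0·0.0416667° lat → SW at lon 120.417°, lat -33°.
Extended square 9, 4: +9·0.00833333° lon, +4·0.00416667° lat → SW at lon 120.492°, lat -32.9833°.
Cell spans 0.00833333° lon × 0.00416667° lat.
west 120.49167° E, east 120.50000° E.

120.49167° E, 120.50000° E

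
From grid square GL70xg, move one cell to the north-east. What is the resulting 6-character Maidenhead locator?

GL80ah

Longitude subsquare x = 23; +1 → 24, wraps to 0 = a, carry into square.
Longitude square 7; +1 → 8.
Latitude subsquare g = 6; +1 → 7 = h.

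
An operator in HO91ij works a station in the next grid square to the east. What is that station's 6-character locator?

Longitude subsquare i = 8; +1 → 9 = j.
The latitude characters are unchanged.

HO91jj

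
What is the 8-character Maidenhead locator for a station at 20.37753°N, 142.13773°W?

Add 180° to longitude and 90° to latitude: 37.86227, 110.37753.
Field: 37.86227/20 → 1 → B, 110.37753/10 → 11 → L; chars BL.
Square: 17.86227/2 → 8, 0.37753/1 → 0; chars 80.
Subsquare: 1.86227/0.0833333 → 22 → w, 0.37753/0.0416667 → 9 → j; chars wj.
Extended square: 0.02894/0.00833333 → 3, 0.00253/0.00416667 → 0; chars 30.

BL80wj30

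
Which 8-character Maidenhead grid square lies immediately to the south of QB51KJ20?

Latitude extended square 0; −1 → -1, wraps to 9, carry into subsquare.
Latitude subsquare j = 9; −1 → 8 = i.
The longitude characters are unchanged.

QB51ki29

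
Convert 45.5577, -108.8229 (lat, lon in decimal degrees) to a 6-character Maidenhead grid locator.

Shift to the Maidenhead origin (180°W, 90°S): lon 71.1771, lat 135.5577.
Field: lon ⌊71.1771/20⌋ = 3 → D; lat ⌊135.5577/10⌋ = 13 → N.
Square: lon ⌊11.1771/2⌋ = 5; lat ⌊5.5577/1⌋ = 5.
Subsquare: lon ⌊1.1771/0.0833333⌋ = 14 → o; lat ⌊0.5577/0.0416667⌋ = 13 → n.

DN55on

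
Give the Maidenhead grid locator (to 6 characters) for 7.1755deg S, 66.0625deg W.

FI62xt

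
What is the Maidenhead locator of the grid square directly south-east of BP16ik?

BP16jj

Longitude subsquare i = 8; +1 → 9 = j.
Latitude subsquare k = 10; −1 → 9 = j.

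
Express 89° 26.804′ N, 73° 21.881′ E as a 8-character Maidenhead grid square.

Add 180° to longitude and 90° to latitude: 253.36468, 179.44673.
Field (20°×10°, letters A–R): lon ⌊253.36468/20⌋ = 12 → M; lat ⌊179.44673/10⌋ = 17 → R.
Square (2°×1°, digits 0–9): lon ⌊13.36468/2⌋ = 6; lat ⌊9.44673/1⌋ = 9.
Subsquare (5′×2.5′, letters a–x): lon ⌊1.36468/0.0833333⌋ = 16 → q; lat ⌊0.44673/0.0416667⌋ = 10 → k.
Extended square (30″×15″, digits 0–9): lon ⌊0.03135/0.00833333⌋ = 3; lat ⌊0.03007/0.00416667⌋ = 7.

MR69qk37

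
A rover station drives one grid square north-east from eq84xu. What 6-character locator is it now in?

Longitude subsquare x = 23; +1 → 24, wraps to 0 = a, carry into square.
Longitude square 8; +1 → 9.
Latitude subsquare u = 20; +1 → 21 = v.

EQ94av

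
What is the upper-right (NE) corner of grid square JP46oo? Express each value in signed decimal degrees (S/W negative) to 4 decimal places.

Field J=9, P=15: +9·20° lon, +15·10° lat → SW at lon 0°, lat 60°.
Square 4, 6: +4·2° lon, +6·1° lat → SW at lon 8°, lat 66°.
Subsquare o=14, o=14: +14·0.0833333° lon, +14·0.0416667° lat → SW at lon 9.16667°, lat 66.5833°.
Cell spans 0.0833333° lon × 0.0416667° lat. NE corner is SW corner plus one full cell.
latitude 66.6250, longitude 9.2500.

66.6250, 9.2500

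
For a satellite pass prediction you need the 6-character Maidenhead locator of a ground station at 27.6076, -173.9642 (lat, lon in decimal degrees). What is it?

AL37ao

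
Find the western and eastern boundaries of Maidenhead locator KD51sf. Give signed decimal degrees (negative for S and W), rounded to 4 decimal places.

Field K=10, D=3: +10·20° lon, +3·10° lat → SW at lon 20°, lat -60°.
Square 5, 1: +5·2° lon, +1·1° lat → SW at lon 30°, lat -59°.
Subsquare s=18, f=5: +18·0.0833333° lon, +5·0.0416667° lat → SW at lon 31.5°, lat -58.7917°.
Cell spans 0.0833333° lon × 0.0416667° lat.
west 31.5000, east 31.5833.

31.5000, 31.5833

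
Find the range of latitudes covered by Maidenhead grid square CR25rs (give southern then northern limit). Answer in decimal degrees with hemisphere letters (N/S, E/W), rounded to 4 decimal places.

Field C=2, R=17: +2·20° lon, +17·10° lat → SW at lon -140°, lat 80°.
Square 2, 5: +2·2° lon, +5·1° lat → SW at lon -136°, lat 85°.
Subsquare r=17, s=18: +17·0.0833333° lon, +18·0.0416667° lat → SW at lon -134.583°, lat 85.75°.
Cell spans 0.0833333° lon × 0.0416667° lat.
south 85.7500° N, north 85.7917° N.

85.7500° N, 85.7917° N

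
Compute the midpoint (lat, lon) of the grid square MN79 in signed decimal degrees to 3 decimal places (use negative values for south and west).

Field M=12, N=13: +12·20° lon, +13·10° lat → SW at lon 60°, lat 40°.
Square 7, 9: +7·2° lon, +9·1° lat → SW at lon 74°, lat 49°.
Cell spans 2° lon × 1° lat. Centre is SW corner plus half of each.
latitude 49.500, longitude 75.000.

49.500, 75.000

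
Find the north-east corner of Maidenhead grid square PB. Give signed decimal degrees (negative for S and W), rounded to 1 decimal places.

-70.0, 140.0

Field P=15, B=1: +15·20° lon, +1·10° lat → SW at lon 120°, lat -80°.
Cell spans 20° lon × 10° lat. NE corner is SW corner plus one full cell.
latitude -70.0, longitude 140.0.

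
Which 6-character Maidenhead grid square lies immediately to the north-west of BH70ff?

BH70eg

Longitude subsquare f = 5; −1 → 4 = e.
Latitude subsquare f = 5; +1 → 6 = g.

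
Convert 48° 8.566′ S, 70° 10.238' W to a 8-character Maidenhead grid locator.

FE41vu95

Add 180° to longitude and 90° to latitude: 109.82937, 41.85723.
Field: 109.82937/20 → 5 → F, 41.85723/10 → 4 → E; chars FE.
Square: 9.82937/2 → 4, 1.85723/1 → 1; chars 41.
Subsquare: 1.82937/0.0833333 → 21 → v, 0.85723/0.0416667 → 20 → u; chars vu.
Extended square: 0.07937/0.00833333 → 9, 0.02390/0.00416667 → 5; chars 95.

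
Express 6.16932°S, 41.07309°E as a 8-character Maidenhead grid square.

LI03mt89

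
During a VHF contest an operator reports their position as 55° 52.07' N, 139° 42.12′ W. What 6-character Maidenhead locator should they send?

CO05du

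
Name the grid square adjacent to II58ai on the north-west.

Longitude subsquare a = 0; −1 → -1, wraps to 23 = x, carry into square.
Longitude square 5; −1 → 4.
Latitude subsquare i = 8; +1 → 9 = j.

II48xj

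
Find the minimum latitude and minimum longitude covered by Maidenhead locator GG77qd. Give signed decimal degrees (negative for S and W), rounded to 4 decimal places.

Field G=6, G=6: +6·20° lon, +6·10° lat → SW at lon -60°, lat -30°.
Square 7, 7: +7·2° lon, +7·1° lat → SW at lon -46°, lat -23°.
Subsquare q=16, d=3: +16·0.0833333° lon, +3·0.0416667° lat → SW at lon -44.6667°, lat -22.875°.
latitude -22.8750, longitude -44.6667.

-22.8750, -44.6667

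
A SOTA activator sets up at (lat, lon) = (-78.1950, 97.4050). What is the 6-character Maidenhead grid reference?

Shift to the Maidenhead origin (180°W, 90°S): lon 277.4050, lat 11.8050.
Field: lon ⌊277.4050/20⌋ = 13 → N; lat ⌊11.8050/10⌋ = 1 → B.
Square: lon ⌊17.4050/2⌋ = 8; lat ⌊1.8050/1⌋ = 1.
Subsquare: lon ⌊1.4050/0.0833333⌋ = 16 → q; lat ⌊0.8050/0.0416667⌋ = 19 → t.

NB81qt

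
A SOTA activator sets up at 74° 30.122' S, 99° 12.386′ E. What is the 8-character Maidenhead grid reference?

NB95ol49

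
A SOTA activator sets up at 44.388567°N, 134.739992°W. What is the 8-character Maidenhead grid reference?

CN24pj13

Add 180° to longitude and 90° to latitude: 45.26001, 134.38857.
Field: lon ⌊45.26001/20⌋ = 2 → C; lat ⌊134.38857/10⌋ = 13 → N.
Square: lon ⌊5.26001/2⌋ = 2; lat ⌊4.38857/1⌋ = 4.
Subsquare: lon ⌊1.26001/0.0833333⌋ = 15 → p; lat ⌊0.38857/0.0416667⌋ = 9 → j.
Extended square: lon ⌊0.01001/0.00833333⌋ = 1; lat ⌊0.01357/0.00416667⌋ = 3.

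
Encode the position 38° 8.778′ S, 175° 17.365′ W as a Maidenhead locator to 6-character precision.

Offset from 180°W / 90°S: lon 4.7106°, lat 51.8537°.
Field (20°×10°, letters A–R): 4.7106/20 → 0 → A, 51.8537/10 → 5 → F; chars AF.
Square (2°×1°, digits 0–9): 4.7106/2 → 2, 1.8537/1 → 1; chars 21.
Subsquare (5′×2.5′, letters a–x): 0.7106/0.0833333 → 8 → i, 0.8537/0.0416667 → 20 → u; chars iu.

AF21iu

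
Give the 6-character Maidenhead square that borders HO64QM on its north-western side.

Longitude subsquare q = 16; −1 → 15 = p.
Latitude subsquare m = 12; +1 → 13 = n.

HO64pn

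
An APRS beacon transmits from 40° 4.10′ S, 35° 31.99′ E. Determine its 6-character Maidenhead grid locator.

KE79sw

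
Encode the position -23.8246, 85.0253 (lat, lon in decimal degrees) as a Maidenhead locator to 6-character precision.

Shift to the Maidenhead origin (180°W, 90°S): lon 265.0253, lat 66.1754.
Field: 265.0253/20 → 13 → N, 66.1754/10 → 6 → G; chars NG.
Square: 5.0253/2 → 2, 6.1754/1 → 6; chars 26.
Subsquare: 1.0253/0.0833333 → 12 → m, 0.1754/0.0416667 → 4 → e; chars me.

NG26me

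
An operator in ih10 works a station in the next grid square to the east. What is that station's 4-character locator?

IH20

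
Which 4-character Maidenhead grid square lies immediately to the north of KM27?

KM28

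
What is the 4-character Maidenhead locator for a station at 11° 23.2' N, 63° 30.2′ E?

Shift to the Maidenhead origin (180°W, 90°S): lon 243.50, lat 101.39.
Field: lon ⌊243.50/20⌋ = 12 → M; lat ⌊101.39/10⌋ = 10 → K.
Square: lon ⌊3.50/2⌋ = 1; lat ⌊1.39/1⌋ = 1.

MK11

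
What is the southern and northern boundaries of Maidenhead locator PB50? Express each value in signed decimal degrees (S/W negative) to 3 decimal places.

Field P=15, B=1: +15·20° lon, +1·10° lat → SW at lon 120°, lat -80°.
Square 5, 0: +5·2° lon, +0·1° lat → SW at lon 130°, lat -80°.
Cell spans 2° lon × 1° lat.
south -80.000, north -79.000.

-80.000, -79.000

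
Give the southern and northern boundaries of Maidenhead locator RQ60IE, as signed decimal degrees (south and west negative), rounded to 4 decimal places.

Field R=17, Q=16: +17·20° lon, +16·10° lat → SW at lon 160°, lat 70°.
Square 6, 0: +6·2° lon, +0·1° lat → SW at lon 172°, lat 70°.
Subsquare i=8, e=4: +8·0.0833333° lon, +4·0.0416667° lat → SW at lon 172.667°, lat 70.1667°.
Cell spans 0.0833333° lon × 0.0416667° lat.
south 70.1667, north 70.2083.

70.1667, 70.2083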